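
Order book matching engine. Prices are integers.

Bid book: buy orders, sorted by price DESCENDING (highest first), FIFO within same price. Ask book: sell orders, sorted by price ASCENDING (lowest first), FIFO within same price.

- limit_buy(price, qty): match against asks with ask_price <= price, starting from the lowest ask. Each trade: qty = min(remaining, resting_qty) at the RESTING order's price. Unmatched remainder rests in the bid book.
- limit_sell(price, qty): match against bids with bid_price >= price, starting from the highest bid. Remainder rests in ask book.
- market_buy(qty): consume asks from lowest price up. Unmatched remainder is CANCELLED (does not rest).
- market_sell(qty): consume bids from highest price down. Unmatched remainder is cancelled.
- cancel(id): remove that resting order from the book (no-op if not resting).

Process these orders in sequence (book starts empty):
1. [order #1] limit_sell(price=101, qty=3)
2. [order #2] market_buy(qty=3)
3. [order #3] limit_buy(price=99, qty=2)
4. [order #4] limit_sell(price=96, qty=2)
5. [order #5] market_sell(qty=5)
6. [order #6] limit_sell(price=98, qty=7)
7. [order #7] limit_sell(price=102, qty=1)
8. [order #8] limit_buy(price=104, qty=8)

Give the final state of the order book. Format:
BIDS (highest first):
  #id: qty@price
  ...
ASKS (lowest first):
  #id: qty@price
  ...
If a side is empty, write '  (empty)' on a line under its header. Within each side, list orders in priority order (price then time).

After op 1 [order #1] limit_sell(price=101, qty=3): fills=none; bids=[-] asks=[#1:3@101]
After op 2 [order #2] market_buy(qty=3): fills=#2x#1:3@101; bids=[-] asks=[-]
After op 3 [order #3] limit_buy(price=99, qty=2): fills=none; bids=[#3:2@99] asks=[-]
After op 4 [order #4] limit_sell(price=96, qty=2): fills=#3x#4:2@99; bids=[-] asks=[-]
After op 5 [order #5] market_sell(qty=5): fills=none; bids=[-] asks=[-]
After op 6 [order #6] limit_sell(price=98, qty=7): fills=none; bids=[-] asks=[#6:7@98]
After op 7 [order #7] limit_sell(price=102, qty=1): fills=none; bids=[-] asks=[#6:7@98 #7:1@102]
After op 8 [order #8] limit_buy(price=104, qty=8): fills=#8x#6:7@98 #8x#7:1@102; bids=[-] asks=[-]

Answer: BIDS (highest first):
  (empty)
ASKS (lowest first):
  (empty)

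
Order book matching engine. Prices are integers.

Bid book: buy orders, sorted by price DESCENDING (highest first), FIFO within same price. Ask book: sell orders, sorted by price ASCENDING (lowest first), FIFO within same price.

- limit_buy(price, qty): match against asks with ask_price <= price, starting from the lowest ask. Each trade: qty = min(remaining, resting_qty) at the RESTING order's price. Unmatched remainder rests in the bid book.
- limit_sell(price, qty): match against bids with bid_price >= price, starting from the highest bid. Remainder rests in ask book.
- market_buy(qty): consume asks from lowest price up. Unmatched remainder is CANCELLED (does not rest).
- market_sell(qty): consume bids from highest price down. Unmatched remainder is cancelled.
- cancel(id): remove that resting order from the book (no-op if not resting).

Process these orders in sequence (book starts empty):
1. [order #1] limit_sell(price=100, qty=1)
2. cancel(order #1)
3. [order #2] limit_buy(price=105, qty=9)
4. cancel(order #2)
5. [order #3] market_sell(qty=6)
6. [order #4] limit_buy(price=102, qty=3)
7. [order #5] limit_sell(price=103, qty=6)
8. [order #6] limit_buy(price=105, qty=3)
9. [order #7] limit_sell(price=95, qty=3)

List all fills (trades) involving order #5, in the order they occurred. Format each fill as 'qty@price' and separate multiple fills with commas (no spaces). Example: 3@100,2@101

Answer: 3@103

Derivation:
After op 1 [order #1] limit_sell(price=100, qty=1): fills=none; bids=[-] asks=[#1:1@100]
After op 2 cancel(order #1): fills=none; bids=[-] asks=[-]
After op 3 [order #2] limit_buy(price=105, qty=9): fills=none; bids=[#2:9@105] asks=[-]
After op 4 cancel(order #2): fills=none; bids=[-] asks=[-]
After op 5 [order #3] market_sell(qty=6): fills=none; bids=[-] asks=[-]
After op 6 [order #4] limit_buy(price=102, qty=3): fills=none; bids=[#4:3@102] asks=[-]
After op 7 [order #5] limit_sell(price=103, qty=6): fills=none; bids=[#4:3@102] asks=[#5:6@103]
After op 8 [order #6] limit_buy(price=105, qty=3): fills=#6x#5:3@103; bids=[#4:3@102] asks=[#5:3@103]
After op 9 [order #7] limit_sell(price=95, qty=3): fills=#4x#7:3@102; bids=[-] asks=[#5:3@103]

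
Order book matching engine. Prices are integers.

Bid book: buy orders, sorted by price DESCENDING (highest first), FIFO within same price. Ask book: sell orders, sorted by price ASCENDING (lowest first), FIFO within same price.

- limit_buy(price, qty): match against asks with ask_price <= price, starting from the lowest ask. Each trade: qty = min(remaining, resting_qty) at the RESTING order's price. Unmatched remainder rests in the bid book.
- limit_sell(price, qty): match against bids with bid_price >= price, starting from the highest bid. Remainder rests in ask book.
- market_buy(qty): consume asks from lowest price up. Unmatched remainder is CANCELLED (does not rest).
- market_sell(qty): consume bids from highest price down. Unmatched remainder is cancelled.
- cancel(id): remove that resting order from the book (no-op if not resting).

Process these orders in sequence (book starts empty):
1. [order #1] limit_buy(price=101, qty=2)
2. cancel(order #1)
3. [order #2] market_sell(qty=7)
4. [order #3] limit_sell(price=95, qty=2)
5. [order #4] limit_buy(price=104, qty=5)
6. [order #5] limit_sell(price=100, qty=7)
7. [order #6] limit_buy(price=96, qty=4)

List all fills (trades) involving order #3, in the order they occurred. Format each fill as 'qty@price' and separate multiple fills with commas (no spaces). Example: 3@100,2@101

After op 1 [order #1] limit_buy(price=101, qty=2): fills=none; bids=[#1:2@101] asks=[-]
After op 2 cancel(order #1): fills=none; bids=[-] asks=[-]
After op 3 [order #2] market_sell(qty=7): fills=none; bids=[-] asks=[-]
After op 4 [order #3] limit_sell(price=95, qty=2): fills=none; bids=[-] asks=[#3:2@95]
After op 5 [order #4] limit_buy(price=104, qty=5): fills=#4x#3:2@95; bids=[#4:3@104] asks=[-]
After op 6 [order #5] limit_sell(price=100, qty=7): fills=#4x#5:3@104; bids=[-] asks=[#5:4@100]
After op 7 [order #6] limit_buy(price=96, qty=4): fills=none; bids=[#6:4@96] asks=[#5:4@100]

Answer: 2@95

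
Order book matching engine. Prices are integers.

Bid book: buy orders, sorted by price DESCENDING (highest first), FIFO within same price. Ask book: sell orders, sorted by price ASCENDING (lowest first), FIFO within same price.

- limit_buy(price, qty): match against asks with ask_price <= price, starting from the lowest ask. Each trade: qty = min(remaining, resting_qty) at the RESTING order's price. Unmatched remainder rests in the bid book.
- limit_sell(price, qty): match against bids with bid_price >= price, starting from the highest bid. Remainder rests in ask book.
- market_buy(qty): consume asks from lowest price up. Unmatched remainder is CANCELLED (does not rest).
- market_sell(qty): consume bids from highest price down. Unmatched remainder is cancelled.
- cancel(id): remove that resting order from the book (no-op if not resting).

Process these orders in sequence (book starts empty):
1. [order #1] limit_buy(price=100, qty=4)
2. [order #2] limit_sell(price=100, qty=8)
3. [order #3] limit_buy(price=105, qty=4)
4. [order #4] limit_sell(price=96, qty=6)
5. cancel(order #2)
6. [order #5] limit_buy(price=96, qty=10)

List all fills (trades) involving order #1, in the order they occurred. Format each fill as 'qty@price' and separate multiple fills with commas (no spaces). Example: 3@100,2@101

After op 1 [order #1] limit_buy(price=100, qty=4): fills=none; bids=[#1:4@100] asks=[-]
After op 2 [order #2] limit_sell(price=100, qty=8): fills=#1x#2:4@100; bids=[-] asks=[#2:4@100]
After op 3 [order #3] limit_buy(price=105, qty=4): fills=#3x#2:4@100; bids=[-] asks=[-]
After op 4 [order #4] limit_sell(price=96, qty=6): fills=none; bids=[-] asks=[#4:6@96]
After op 5 cancel(order #2): fills=none; bids=[-] asks=[#4:6@96]
After op 6 [order #5] limit_buy(price=96, qty=10): fills=#5x#4:6@96; bids=[#5:4@96] asks=[-]

Answer: 4@100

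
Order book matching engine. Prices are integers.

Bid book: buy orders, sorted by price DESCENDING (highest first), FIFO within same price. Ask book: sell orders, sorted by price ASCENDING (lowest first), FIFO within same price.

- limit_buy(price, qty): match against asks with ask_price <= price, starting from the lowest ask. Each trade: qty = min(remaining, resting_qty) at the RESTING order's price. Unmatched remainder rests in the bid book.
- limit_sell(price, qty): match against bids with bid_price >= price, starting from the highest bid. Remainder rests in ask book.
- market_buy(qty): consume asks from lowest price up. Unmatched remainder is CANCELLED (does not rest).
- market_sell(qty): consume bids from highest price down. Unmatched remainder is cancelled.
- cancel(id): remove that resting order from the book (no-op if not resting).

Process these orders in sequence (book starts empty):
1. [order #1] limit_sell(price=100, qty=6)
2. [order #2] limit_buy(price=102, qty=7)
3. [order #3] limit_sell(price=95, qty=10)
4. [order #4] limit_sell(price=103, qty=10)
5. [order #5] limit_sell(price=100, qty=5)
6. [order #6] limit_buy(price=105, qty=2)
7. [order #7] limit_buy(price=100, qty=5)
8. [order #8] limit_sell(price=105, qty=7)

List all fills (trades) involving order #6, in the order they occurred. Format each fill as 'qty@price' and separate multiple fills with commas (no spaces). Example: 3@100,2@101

After op 1 [order #1] limit_sell(price=100, qty=6): fills=none; bids=[-] asks=[#1:6@100]
After op 2 [order #2] limit_buy(price=102, qty=7): fills=#2x#1:6@100; bids=[#2:1@102] asks=[-]
After op 3 [order #3] limit_sell(price=95, qty=10): fills=#2x#3:1@102; bids=[-] asks=[#3:9@95]
After op 4 [order #4] limit_sell(price=103, qty=10): fills=none; bids=[-] asks=[#3:9@95 #4:10@103]
After op 5 [order #5] limit_sell(price=100, qty=5): fills=none; bids=[-] asks=[#3:9@95 #5:5@100 #4:10@103]
After op 6 [order #6] limit_buy(price=105, qty=2): fills=#6x#3:2@95; bids=[-] asks=[#3:7@95 #5:5@100 #4:10@103]
After op 7 [order #7] limit_buy(price=100, qty=5): fills=#7x#3:5@95; bids=[-] asks=[#3:2@95 #5:5@100 #4:10@103]
After op 8 [order #8] limit_sell(price=105, qty=7): fills=none; bids=[-] asks=[#3:2@95 #5:5@100 #4:10@103 #8:7@105]

Answer: 2@95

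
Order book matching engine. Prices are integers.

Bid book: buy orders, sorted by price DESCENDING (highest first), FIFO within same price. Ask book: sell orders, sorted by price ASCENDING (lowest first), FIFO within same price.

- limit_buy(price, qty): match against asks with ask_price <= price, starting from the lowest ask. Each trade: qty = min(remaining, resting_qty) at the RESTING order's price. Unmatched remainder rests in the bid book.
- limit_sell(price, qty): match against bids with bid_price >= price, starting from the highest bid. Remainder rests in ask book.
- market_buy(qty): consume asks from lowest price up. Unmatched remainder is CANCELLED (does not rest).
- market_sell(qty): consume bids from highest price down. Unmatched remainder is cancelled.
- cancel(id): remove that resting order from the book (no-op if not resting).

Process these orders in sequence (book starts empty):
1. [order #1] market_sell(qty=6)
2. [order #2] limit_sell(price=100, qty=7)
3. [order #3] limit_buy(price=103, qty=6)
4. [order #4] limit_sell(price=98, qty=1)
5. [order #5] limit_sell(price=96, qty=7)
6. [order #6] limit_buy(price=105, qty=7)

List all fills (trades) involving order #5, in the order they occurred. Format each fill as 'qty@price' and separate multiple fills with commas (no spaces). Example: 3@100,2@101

Answer: 7@96

Derivation:
After op 1 [order #1] market_sell(qty=6): fills=none; bids=[-] asks=[-]
After op 2 [order #2] limit_sell(price=100, qty=7): fills=none; bids=[-] asks=[#2:7@100]
After op 3 [order #3] limit_buy(price=103, qty=6): fills=#3x#2:6@100; bids=[-] asks=[#2:1@100]
After op 4 [order #4] limit_sell(price=98, qty=1): fills=none; bids=[-] asks=[#4:1@98 #2:1@100]
After op 5 [order #5] limit_sell(price=96, qty=7): fills=none; bids=[-] asks=[#5:7@96 #4:1@98 #2:1@100]
After op 6 [order #6] limit_buy(price=105, qty=7): fills=#6x#5:7@96; bids=[-] asks=[#4:1@98 #2:1@100]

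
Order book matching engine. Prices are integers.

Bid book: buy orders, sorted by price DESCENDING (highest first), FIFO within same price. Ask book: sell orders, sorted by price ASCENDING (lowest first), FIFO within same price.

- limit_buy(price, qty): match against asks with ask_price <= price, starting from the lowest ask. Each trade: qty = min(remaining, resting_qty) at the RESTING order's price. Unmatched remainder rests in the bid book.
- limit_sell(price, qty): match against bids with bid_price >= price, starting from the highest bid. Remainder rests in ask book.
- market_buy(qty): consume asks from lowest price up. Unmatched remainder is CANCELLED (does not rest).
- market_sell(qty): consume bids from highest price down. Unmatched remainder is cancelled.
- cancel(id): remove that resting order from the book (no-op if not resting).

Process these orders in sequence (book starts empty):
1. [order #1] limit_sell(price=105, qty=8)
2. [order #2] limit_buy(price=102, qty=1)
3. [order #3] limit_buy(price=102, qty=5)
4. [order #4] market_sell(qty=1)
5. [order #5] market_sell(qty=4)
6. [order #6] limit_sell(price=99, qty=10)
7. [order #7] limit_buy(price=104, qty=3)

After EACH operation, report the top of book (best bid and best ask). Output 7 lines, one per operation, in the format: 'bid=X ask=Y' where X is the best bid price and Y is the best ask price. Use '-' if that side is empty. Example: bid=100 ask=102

Answer: bid=- ask=105
bid=102 ask=105
bid=102 ask=105
bid=102 ask=105
bid=102 ask=105
bid=- ask=99
bid=- ask=99

Derivation:
After op 1 [order #1] limit_sell(price=105, qty=8): fills=none; bids=[-] asks=[#1:8@105]
After op 2 [order #2] limit_buy(price=102, qty=1): fills=none; bids=[#2:1@102] asks=[#1:8@105]
After op 3 [order #3] limit_buy(price=102, qty=5): fills=none; bids=[#2:1@102 #3:5@102] asks=[#1:8@105]
After op 4 [order #4] market_sell(qty=1): fills=#2x#4:1@102; bids=[#3:5@102] asks=[#1:8@105]
After op 5 [order #5] market_sell(qty=4): fills=#3x#5:4@102; bids=[#3:1@102] asks=[#1:8@105]
After op 6 [order #6] limit_sell(price=99, qty=10): fills=#3x#6:1@102; bids=[-] asks=[#6:9@99 #1:8@105]
After op 7 [order #7] limit_buy(price=104, qty=3): fills=#7x#6:3@99; bids=[-] asks=[#6:6@99 #1:8@105]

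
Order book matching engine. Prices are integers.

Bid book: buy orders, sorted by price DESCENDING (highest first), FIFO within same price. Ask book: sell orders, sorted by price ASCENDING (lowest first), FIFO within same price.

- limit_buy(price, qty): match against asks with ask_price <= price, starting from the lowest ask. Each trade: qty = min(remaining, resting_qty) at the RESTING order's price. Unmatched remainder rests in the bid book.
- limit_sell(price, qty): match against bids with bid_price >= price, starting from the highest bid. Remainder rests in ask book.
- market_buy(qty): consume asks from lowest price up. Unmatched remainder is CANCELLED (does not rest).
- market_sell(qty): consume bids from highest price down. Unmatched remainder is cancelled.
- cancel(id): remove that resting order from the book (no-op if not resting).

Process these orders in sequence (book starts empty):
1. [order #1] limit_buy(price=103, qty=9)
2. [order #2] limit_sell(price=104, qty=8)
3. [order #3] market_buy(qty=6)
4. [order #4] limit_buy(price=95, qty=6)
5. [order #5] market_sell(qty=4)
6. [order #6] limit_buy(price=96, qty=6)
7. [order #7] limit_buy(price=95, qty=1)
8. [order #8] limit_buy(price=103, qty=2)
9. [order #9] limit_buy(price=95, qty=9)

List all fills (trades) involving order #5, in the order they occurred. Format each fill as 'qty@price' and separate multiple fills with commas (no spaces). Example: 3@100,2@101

Answer: 4@103

Derivation:
After op 1 [order #1] limit_buy(price=103, qty=9): fills=none; bids=[#1:9@103] asks=[-]
After op 2 [order #2] limit_sell(price=104, qty=8): fills=none; bids=[#1:9@103] asks=[#2:8@104]
After op 3 [order #3] market_buy(qty=6): fills=#3x#2:6@104; bids=[#1:9@103] asks=[#2:2@104]
After op 4 [order #4] limit_buy(price=95, qty=6): fills=none; bids=[#1:9@103 #4:6@95] asks=[#2:2@104]
After op 5 [order #5] market_sell(qty=4): fills=#1x#5:4@103; bids=[#1:5@103 #4:6@95] asks=[#2:2@104]
After op 6 [order #6] limit_buy(price=96, qty=6): fills=none; bids=[#1:5@103 #6:6@96 #4:6@95] asks=[#2:2@104]
After op 7 [order #7] limit_buy(price=95, qty=1): fills=none; bids=[#1:5@103 #6:6@96 #4:6@95 #7:1@95] asks=[#2:2@104]
After op 8 [order #8] limit_buy(price=103, qty=2): fills=none; bids=[#1:5@103 #8:2@103 #6:6@96 #4:6@95 #7:1@95] asks=[#2:2@104]
After op 9 [order #9] limit_buy(price=95, qty=9): fills=none; bids=[#1:5@103 #8:2@103 #6:6@96 #4:6@95 #7:1@95 #9:9@95] asks=[#2:2@104]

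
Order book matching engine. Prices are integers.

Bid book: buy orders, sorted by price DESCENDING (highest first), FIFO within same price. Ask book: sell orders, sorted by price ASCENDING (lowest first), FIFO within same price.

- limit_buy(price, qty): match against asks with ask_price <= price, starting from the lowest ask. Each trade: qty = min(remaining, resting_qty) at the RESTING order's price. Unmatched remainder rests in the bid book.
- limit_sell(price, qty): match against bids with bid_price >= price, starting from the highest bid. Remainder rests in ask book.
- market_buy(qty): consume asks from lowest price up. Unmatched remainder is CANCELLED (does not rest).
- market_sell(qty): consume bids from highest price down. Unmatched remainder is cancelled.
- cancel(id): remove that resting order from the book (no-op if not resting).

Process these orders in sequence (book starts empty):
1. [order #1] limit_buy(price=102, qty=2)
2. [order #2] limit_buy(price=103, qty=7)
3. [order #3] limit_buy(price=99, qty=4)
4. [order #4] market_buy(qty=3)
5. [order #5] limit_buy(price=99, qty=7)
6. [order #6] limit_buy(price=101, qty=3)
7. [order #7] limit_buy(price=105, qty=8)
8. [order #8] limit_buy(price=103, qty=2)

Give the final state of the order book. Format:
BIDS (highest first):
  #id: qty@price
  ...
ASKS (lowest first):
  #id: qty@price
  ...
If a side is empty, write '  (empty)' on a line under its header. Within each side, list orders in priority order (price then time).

Answer: BIDS (highest first):
  #7: 8@105
  #2: 7@103
  #8: 2@103
  #1: 2@102
  #6: 3@101
  #3: 4@99
  #5: 7@99
ASKS (lowest first):
  (empty)

Derivation:
After op 1 [order #1] limit_buy(price=102, qty=2): fills=none; bids=[#1:2@102] asks=[-]
After op 2 [order #2] limit_buy(price=103, qty=7): fills=none; bids=[#2:7@103 #1:2@102] asks=[-]
After op 3 [order #3] limit_buy(price=99, qty=4): fills=none; bids=[#2:7@103 #1:2@102 #3:4@99] asks=[-]
After op 4 [order #4] market_buy(qty=3): fills=none; bids=[#2:7@103 #1:2@102 #3:4@99] asks=[-]
After op 5 [order #5] limit_buy(price=99, qty=7): fills=none; bids=[#2:7@103 #1:2@102 #3:4@99 #5:7@99] asks=[-]
After op 6 [order #6] limit_buy(price=101, qty=3): fills=none; bids=[#2:7@103 #1:2@102 #6:3@101 #3:4@99 #5:7@99] asks=[-]
After op 7 [order #7] limit_buy(price=105, qty=8): fills=none; bids=[#7:8@105 #2:7@103 #1:2@102 #6:3@101 #3:4@99 #5:7@99] asks=[-]
After op 8 [order #8] limit_buy(price=103, qty=2): fills=none; bids=[#7:8@105 #2:7@103 #8:2@103 #1:2@102 #6:3@101 #3:4@99 #5:7@99] asks=[-]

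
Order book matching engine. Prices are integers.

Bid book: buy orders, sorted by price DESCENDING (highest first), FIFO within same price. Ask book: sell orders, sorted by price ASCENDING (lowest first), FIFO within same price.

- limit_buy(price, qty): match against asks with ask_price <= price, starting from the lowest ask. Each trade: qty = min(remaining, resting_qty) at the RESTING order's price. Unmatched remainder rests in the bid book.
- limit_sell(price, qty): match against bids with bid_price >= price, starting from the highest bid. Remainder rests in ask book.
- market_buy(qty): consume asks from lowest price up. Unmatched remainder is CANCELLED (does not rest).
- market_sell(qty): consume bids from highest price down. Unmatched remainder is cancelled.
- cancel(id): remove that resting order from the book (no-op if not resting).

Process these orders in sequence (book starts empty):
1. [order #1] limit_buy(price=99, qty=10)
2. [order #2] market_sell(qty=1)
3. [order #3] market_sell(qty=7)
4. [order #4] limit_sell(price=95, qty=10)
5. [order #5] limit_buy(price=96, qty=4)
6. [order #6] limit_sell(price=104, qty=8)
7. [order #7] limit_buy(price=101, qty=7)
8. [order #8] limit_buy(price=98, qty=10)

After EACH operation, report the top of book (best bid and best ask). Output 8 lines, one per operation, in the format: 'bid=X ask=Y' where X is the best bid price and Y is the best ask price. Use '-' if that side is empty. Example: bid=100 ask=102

Answer: bid=99 ask=-
bid=99 ask=-
bid=99 ask=-
bid=- ask=95
bid=- ask=95
bid=- ask=95
bid=101 ask=104
bid=101 ask=104

Derivation:
After op 1 [order #1] limit_buy(price=99, qty=10): fills=none; bids=[#1:10@99] asks=[-]
After op 2 [order #2] market_sell(qty=1): fills=#1x#2:1@99; bids=[#1:9@99] asks=[-]
After op 3 [order #3] market_sell(qty=7): fills=#1x#3:7@99; bids=[#1:2@99] asks=[-]
After op 4 [order #4] limit_sell(price=95, qty=10): fills=#1x#4:2@99; bids=[-] asks=[#4:8@95]
After op 5 [order #5] limit_buy(price=96, qty=4): fills=#5x#4:4@95; bids=[-] asks=[#4:4@95]
After op 6 [order #6] limit_sell(price=104, qty=8): fills=none; bids=[-] asks=[#4:4@95 #6:8@104]
After op 7 [order #7] limit_buy(price=101, qty=7): fills=#7x#4:4@95; bids=[#7:3@101] asks=[#6:8@104]
After op 8 [order #8] limit_buy(price=98, qty=10): fills=none; bids=[#7:3@101 #8:10@98] asks=[#6:8@104]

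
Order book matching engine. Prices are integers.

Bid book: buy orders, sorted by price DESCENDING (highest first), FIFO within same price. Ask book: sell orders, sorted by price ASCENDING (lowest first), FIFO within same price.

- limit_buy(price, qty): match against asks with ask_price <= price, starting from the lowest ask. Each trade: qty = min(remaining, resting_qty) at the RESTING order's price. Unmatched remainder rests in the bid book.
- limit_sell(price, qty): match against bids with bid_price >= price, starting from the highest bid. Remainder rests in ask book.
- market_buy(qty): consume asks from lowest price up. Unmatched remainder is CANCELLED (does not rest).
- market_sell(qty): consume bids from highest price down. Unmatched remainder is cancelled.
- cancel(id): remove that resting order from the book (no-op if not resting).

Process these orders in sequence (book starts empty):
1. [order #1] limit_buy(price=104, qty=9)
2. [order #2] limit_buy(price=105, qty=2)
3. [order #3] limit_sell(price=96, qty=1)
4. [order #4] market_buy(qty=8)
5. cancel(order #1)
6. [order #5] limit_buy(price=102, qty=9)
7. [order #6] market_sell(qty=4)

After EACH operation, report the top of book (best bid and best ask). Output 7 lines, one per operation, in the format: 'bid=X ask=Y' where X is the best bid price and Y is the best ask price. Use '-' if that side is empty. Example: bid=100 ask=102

After op 1 [order #1] limit_buy(price=104, qty=9): fills=none; bids=[#1:9@104] asks=[-]
After op 2 [order #2] limit_buy(price=105, qty=2): fills=none; bids=[#2:2@105 #1:9@104] asks=[-]
After op 3 [order #3] limit_sell(price=96, qty=1): fills=#2x#3:1@105; bids=[#2:1@105 #1:9@104] asks=[-]
After op 4 [order #4] market_buy(qty=8): fills=none; bids=[#2:1@105 #1:9@104] asks=[-]
After op 5 cancel(order #1): fills=none; bids=[#2:1@105] asks=[-]
After op 6 [order #5] limit_buy(price=102, qty=9): fills=none; bids=[#2:1@105 #5:9@102] asks=[-]
After op 7 [order #6] market_sell(qty=4): fills=#2x#6:1@105 #5x#6:3@102; bids=[#5:6@102] asks=[-]

Answer: bid=104 ask=-
bid=105 ask=-
bid=105 ask=-
bid=105 ask=-
bid=105 ask=-
bid=105 ask=-
bid=102 ask=-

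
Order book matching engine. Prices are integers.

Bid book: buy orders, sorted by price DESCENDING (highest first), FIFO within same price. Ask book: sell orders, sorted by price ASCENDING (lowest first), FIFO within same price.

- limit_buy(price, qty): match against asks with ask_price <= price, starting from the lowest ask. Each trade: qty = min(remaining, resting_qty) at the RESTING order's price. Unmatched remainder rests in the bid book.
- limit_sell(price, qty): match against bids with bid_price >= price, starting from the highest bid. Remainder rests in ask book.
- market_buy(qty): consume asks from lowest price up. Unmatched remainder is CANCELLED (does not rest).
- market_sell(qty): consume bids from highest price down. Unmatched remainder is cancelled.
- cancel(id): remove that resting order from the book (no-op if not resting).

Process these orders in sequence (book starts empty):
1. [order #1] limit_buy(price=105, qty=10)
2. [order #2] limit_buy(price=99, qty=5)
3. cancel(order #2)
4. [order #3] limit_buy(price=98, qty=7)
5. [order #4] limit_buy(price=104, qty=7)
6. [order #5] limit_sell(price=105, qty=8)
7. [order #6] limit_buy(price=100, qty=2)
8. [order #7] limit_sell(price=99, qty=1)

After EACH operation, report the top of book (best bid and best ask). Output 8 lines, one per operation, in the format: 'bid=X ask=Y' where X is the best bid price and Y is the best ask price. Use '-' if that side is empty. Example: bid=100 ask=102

After op 1 [order #1] limit_buy(price=105, qty=10): fills=none; bids=[#1:10@105] asks=[-]
After op 2 [order #2] limit_buy(price=99, qty=5): fills=none; bids=[#1:10@105 #2:5@99] asks=[-]
After op 3 cancel(order #2): fills=none; bids=[#1:10@105] asks=[-]
After op 4 [order #3] limit_buy(price=98, qty=7): fills=none; bids=[#1:10@105 #3:7@98] asks=[-]
After op 5 [order #4] limit_buy(price=104, qty=7): fills=none; bids=[#1:10@105 #4:7@104 #3:7@98] asks=[-]
After op 6 [order #5] limit_sell(price=105, qty=8): fills=#1x#5:8@105; bids=[#1:2@105 #4:7@104 #3:7@98] asks=[-]
After op 7 [order #6] limit_buy(price=100, qty=2): fills=none; bids=[#1:2@105 #4:7@104 #6:2@100 #3:7@98] asks=[-]
After op 8 [order #7] limit_sell(price=99, qty=1): fills=#1x#7:1@105; bids=[#1:1@105 #4:7@104 #6:2@100 #3:7@98] asks=[-]

Answer: bid=105 ask=-
bid=105 ask=-
bid=105 ask=-
bid=105 ask=-
bid=105 ask=-
bid=105 ask=-
bid=105 ask=-
bid=105 ask=-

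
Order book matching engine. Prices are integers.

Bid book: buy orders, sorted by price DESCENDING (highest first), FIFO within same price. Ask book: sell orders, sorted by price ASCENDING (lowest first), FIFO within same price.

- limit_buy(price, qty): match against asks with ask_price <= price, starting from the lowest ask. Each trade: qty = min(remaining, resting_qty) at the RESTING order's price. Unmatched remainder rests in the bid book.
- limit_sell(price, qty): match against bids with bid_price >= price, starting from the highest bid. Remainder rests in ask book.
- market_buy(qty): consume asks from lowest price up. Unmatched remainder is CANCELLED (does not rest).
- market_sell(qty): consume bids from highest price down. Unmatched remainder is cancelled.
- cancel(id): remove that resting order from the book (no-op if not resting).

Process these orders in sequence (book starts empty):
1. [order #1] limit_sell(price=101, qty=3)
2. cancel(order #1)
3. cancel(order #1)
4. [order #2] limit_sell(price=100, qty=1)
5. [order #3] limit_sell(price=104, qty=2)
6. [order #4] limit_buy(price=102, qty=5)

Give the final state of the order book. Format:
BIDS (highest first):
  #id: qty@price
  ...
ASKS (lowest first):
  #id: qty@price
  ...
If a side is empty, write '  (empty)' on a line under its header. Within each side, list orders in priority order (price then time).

After op 1 [order #1] limit_sell(price=101, qty=3): fills=none; bids=[-] asks=[#1:3@101]
After op 2 cancel(order #1): fills=none; bids=[-] asks=[-]
After op 3 cancel(order #1): fills=none; bids=[-] asks=[-]
After op 4 [order #2] limit_sell(price=100, qty=1): fills=none; bids=[-] asks=[#2:1@100]
After op 5 [order #3] limit_sell(price=104, qty=2): fills=none; bids=[-] asks=[#2:1@100 #3:2@104]
After op 6 [order #4] limit_buy(price=102, qty=5): fills=#4x#2:1@100; bids=[#4:4@102] asks=[#3:2@104]

Answer: BIDS (highest first):
  #4: 4@102
ASKS (lowest first):
  #3: 2@104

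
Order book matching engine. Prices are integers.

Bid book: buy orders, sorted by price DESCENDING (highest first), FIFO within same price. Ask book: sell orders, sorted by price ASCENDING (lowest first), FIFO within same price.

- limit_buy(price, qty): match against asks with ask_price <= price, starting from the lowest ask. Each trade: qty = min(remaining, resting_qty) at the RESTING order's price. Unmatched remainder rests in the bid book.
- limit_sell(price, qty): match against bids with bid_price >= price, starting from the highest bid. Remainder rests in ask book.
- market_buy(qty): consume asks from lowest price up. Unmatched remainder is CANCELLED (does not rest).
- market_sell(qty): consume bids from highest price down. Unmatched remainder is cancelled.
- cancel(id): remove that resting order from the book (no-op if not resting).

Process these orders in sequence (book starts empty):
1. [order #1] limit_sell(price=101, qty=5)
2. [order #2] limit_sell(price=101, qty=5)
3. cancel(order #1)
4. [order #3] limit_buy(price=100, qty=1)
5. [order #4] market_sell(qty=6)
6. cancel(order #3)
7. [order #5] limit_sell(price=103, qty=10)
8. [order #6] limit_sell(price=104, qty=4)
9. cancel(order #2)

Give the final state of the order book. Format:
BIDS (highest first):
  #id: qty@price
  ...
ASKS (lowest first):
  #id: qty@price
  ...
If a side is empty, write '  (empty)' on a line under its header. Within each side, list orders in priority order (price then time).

Answer: BIDS (highest first):
  (empty)
ASKS (lowest first):
  #5: 10@103
  #6: 4@104

Derivation:
After op 1 [order #1] limit_sell(price=101, qty=5): fills=none; bids=[-] asks=[#1:5@101]
After op 2 [order #2] limit_sell(price=101, qty=5): fills=none; bids=[-] asks=[#1:5@101 #2:5@101]
After op 3 cancel(order #1): fills=none; bids=[-] asks=[#2:5@101]
After op 4 [order #3] limit_buy(price=100, qty=1): fills=none; bids=[#3:1@100] asks=[#2:5@101]
After op 5 [order #4] market_sell(qty=6): fills=#3x#4:1@100; bids=[-] asks=[#2:5@101]
After op 6 cancel(order #3): fills=none; bids=[-] asks=[#2:5@101]
After op 7 [order #5] limit_sell(price=103, qty=10): fills=none; bids=[-] asks=[#2:5@101 #5:10@103]
After op 8 [order #6] limit_sell(price=104, qty=4): fills=none; bids=[-] asks=[#2:5@101 #5:10@103 #6:4@104]
After op 9 cancel(order #2): fills=none; bids=[-] asks=[#5:10@103 #6:4@104]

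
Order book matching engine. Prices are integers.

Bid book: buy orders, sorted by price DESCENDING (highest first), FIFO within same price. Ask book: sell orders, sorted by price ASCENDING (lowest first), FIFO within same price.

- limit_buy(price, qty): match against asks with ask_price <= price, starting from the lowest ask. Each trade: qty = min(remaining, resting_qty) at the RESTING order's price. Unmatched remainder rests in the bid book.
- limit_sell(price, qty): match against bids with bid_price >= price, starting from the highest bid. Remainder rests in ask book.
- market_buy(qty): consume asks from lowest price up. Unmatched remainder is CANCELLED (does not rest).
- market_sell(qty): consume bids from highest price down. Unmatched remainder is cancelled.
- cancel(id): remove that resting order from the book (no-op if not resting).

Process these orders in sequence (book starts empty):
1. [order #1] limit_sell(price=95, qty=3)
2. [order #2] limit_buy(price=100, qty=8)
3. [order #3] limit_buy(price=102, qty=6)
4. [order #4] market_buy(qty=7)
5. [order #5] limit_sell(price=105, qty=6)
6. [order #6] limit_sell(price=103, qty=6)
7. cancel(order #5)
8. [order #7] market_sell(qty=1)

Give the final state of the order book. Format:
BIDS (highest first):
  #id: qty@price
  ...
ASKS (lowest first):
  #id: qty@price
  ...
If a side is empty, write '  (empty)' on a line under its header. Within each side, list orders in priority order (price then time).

After op 1 [order #1] limit_sell(price=95, qty=3): fills=none; bids=[-] asks=[#1:3@95]
After op 2 [order #2] limit_buy(price=100, qty=8): fills=#2x#1:3@95; bids=[#2:5@100] asks=[-]
After op 3 [order #3] limit_buy(price=102, qty=6): fills=none; bids=[#3:6@102 #2:5@100] asks=[-]
After op 4 [order #4] market_buy(qty=7): fills=none; bids=[#3:6@102 #2:5@100] asks=[-]
After op 5 [order #5] limit_sell(price=105, qty=6): fills=none; bids=[#3:6@102 #2:5@100] asks=[#5:6@105]
After op 6 [order #6] limit_sell(price=103, qty=6): fills=none; bids=[#3:6@102 #2:5@100] asks=[#6:6@103 #5:6@105]
After op 7 cancel(order #5): fills=none; bids=[#3:6@102 #2:5@100] asks=[#6:6@103]
After op 8 [order #7] market_sell(qty=1): fills=#3x#7:1@102; bids=[#3:5@102 #2:5@100] asks=[#6:6@103]

Answer: BIDS (highest first):
  #3: 5@102
  #2: 5@100
ASKS (lowest first):
  #6: 6@103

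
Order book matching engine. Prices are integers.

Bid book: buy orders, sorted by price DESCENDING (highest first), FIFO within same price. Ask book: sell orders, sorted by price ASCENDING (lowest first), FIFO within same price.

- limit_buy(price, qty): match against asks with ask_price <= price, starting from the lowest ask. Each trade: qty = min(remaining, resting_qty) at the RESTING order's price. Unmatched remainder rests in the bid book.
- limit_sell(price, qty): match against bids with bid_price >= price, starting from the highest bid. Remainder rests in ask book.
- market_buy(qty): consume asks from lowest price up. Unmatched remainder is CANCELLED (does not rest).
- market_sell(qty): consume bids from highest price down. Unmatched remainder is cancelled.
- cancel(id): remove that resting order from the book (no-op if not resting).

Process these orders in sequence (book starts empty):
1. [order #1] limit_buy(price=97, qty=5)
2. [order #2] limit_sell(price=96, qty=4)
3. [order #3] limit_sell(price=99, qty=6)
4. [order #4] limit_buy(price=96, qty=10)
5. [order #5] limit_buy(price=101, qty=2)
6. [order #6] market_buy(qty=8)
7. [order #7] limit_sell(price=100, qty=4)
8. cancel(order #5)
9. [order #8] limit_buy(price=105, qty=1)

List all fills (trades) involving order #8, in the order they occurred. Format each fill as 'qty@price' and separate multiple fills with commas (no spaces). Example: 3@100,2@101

After op 1 [order #1] limit_buy(price=97, qty=5): fills=none; bids=[#1:5@97] asks=[-]
After op 2 [order #2] limit_sell(price=96, qty=4): fills=#1x#2:4@97; bids=[#1:1@97] asks=[-]
After op 3 [order #3] limit_sell(price=99, qty=6): fills=none; bids=[#1:1@97] asks=[#3:6@99]
After op 4 [order #4] limit_buy(price=96, qty=10): fills=none; bids=[#1:1@97 #4:10@96] asks=[#3:6@99]
After op 5 [order #5] limit_buy(price=101, qty=2): fills=#5x#3:2@99; bids=[#1:1@97 #4:10@96] asks=[#3:4@99]
After op 6 [order #6] market_buy(qty=8): fills=#6x#3:4@99; bids=[#1:1@97 #4:10@96] asks=[-]
After op 7 [order #7] limit_sell(price=100, qty=4): fills=none; bids=[#1:1@97 #4:10@96] asks=[#7:4@100]
After op 8 cancel(order #5): fills=none; bids=[#1:1@97 #4:10@96] asks=[#7:4@100]
After op 9 [order #8] limit_buy(price=105, qty=1): fills=#8x#7:1@100; bids=[#1:1@97 #4:10@96] asks=[#7:3@100]

Answer: 1@100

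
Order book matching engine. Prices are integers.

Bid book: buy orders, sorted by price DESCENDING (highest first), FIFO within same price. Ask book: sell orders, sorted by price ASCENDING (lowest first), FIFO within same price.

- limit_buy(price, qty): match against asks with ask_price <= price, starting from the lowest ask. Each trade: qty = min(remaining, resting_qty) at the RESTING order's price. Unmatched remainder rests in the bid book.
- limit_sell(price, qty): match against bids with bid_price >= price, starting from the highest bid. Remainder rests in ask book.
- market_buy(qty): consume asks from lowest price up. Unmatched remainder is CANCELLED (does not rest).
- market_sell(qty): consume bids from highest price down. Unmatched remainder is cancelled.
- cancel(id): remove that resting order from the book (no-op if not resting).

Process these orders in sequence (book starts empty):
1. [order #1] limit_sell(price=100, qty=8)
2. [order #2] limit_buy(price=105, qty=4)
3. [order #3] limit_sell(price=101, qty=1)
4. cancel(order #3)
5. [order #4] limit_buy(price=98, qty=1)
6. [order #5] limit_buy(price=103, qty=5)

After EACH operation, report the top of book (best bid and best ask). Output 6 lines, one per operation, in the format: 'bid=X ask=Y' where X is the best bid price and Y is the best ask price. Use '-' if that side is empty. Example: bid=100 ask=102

After op 1 [order #1] limit_sell(price=100, qty=8): fills=none; bids=[-] asks=[#1:8@100]
After op 2 [order #2] limit_buy(price=105, qty=4): fills=#2x#1:4@100; bids=[-] asks=[#1:4@100]
After op 3 [order #3] limit_sell(price=101, qty=1): fills=none; bids=[-] asks=[#1:4@100 #3:1@101]
After op 4 cancel(order #3): fills=none; bids=[-] asks=[#1:4@100]
After op 5 [order #4] limit_buy(price=98, qty=1): fills=none; bids=[#4:1@98] asks=[#1:4@100]
After op 6 [order #5] limit_buy(price=103, qty=5): fills=#5x#1:4@100; bids=[#5:1@103 #4:1@98] asks=[-]

Answer: bid=- ask=100
bid=- ask=100
bid=- ask=100
bid=- ask=100
bid=98 ask=100
bid=103 ask=-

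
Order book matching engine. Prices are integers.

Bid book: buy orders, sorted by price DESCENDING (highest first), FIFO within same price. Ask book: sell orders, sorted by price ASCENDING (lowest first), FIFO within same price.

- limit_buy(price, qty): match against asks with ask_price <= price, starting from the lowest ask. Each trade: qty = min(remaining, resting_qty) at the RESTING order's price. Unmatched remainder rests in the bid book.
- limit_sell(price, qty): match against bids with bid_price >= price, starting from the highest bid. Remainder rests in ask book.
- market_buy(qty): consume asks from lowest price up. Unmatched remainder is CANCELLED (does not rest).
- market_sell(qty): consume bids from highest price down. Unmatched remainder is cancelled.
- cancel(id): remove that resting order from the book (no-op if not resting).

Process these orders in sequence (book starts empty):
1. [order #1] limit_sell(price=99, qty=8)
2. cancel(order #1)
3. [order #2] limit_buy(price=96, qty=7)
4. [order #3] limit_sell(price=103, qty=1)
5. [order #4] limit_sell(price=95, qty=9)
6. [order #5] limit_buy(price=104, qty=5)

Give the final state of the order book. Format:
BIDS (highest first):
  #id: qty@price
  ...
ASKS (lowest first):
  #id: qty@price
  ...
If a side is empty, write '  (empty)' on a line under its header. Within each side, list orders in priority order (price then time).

Answer: BIDS (highest first):
  #5: 2@104
ASKS (lowest first):
  (empty)

Derivation:
After op 1 [order #1] limit_sell(price=99, qty=8): fills=none; bids=[-] asks=[#1:8@99]
After op 2 cancel(order #1): fills=none; bids=[-] asks=[-]
After op 3 [order #2] limit_buy(price=96, qty=7): fills=none; bids=[#2:7@96] asks=[-]
After op 4 [order #3] limit_sell(price=103, qty=1): fills=none; bids=[#2:7@96] asks=[#3:1@103]
After op 5 [order #4] limit_sell(price=95, qty=9): fills=#2x#4:7@96; bids=[-] asks=[#4:2@95 #3:1@103]
After op 6 [order #5] limit_buy(price=104, qty=5): fills=#5x#4:2@95 #5x#3:1@103; bids=[#5:2@104] asks=[-]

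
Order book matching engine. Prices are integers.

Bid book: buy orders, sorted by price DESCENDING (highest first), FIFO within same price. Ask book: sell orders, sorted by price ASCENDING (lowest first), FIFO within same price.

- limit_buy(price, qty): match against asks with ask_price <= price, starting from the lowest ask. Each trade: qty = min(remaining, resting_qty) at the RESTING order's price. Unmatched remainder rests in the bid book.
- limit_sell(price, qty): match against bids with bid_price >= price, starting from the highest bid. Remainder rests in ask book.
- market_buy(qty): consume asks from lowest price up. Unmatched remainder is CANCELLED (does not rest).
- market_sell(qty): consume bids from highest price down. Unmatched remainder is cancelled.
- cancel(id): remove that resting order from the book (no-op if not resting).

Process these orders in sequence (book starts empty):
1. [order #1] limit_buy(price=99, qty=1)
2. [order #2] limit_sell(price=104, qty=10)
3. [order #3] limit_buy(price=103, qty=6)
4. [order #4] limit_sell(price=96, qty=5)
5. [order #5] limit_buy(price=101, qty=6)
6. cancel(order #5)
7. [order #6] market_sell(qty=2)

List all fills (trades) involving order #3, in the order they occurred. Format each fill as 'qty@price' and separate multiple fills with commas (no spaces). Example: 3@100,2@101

Answer: 5@103,1@103

Derivation:
After op 1 [order #1] limit_buy(price=99, qty=1): fills=none; bids=[#1:1@99] asks=[-]
After op 2 [order #2] limit_sell(price=104, qty=10): fills=none; bids=[#1:1@99] asks=[#2:10@104]
After op 3 [order #3] limit_buy(price=103, qty=6): fills=none; bids=[#3:6@103 #1:1@99] asks=[#2:10@104]
After op 4 [order #4] limit_sell(price=96, qty=5): fills=#3x#4:5@103; bids=[#3:1@103 #1:1@99] asks=[#2:10@104]
After op 5 [order #5] limit_buy(price=101, qty=6): fills=none; bids=[#3:1@103 #5:6@101 #1:1@99] asks=[#2:10@104]
After op 6 cancel(order #5): fills=none; bids=[#3:1@103 #1:1@99] asks=[#2:10@104]
After op 7 [order #6] market_sell(qty=2): fills=#3x#6:1@103 #1x#6:1@99; bids=[-] asks=[#2:10@104]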